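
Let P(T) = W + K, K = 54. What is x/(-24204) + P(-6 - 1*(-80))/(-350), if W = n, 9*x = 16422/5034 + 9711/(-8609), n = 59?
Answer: -44450428640617/137674140978150 ≈ -0.32287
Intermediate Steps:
x = 15415304/65006559 (x = (16422/5034 + 9711/(-8609))/9 = (16422*(1/5034) + 9711*(-1/8609))/9 = (2737/839 - 9711/8609)/9 = (⅑)*(15415304/7222951) = 15415304/65006559 ≈ 0.23713)
W = 59
P(T) = 113 (P(T) = 59 + 54 = 113)
x/(-24204) + P(-6 - 1*(-80))/(-350) = (15415304/65006559)/(-24204) + 113/(-350) = (15415304/65006559)*(-1/24204) + 113*(-1/350) = -3853826/393354688509 - 113/350 = -44450428640617/137674140978150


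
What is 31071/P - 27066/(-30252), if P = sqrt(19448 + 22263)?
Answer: 4511/5042 + 31071*sqrt(41711)/41711 ≈ 153.03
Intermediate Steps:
P = sqrt(41711) ≈ 204.23
31071/P - 27066/(-30252) = 31071/(sqrt(41711)) - 27066/(-30252) = 31071*(sqrt(41711)/41711) - 27066*(-1/30252) = 31071*sqrt(41711)/41711 + 4511/5042 = 4511/5042 + 31071*sqrt(41711)/41711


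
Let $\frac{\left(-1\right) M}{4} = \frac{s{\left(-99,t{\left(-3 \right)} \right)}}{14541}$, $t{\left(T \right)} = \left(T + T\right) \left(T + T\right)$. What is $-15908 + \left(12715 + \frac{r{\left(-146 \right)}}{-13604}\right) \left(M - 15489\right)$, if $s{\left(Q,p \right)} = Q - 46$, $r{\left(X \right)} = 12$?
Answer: $- \frac{9740350407938356}{49453941} \approx -1.9696 \cdot 10^{8}$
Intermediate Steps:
$t{\left(T \right)} = 4 T^{2}$ ($t{\left(T \right)} = 2 T 2 T = 4 T^{2}$)
$s{\left(Q,p \right)} = -46 + Q$ ($s{\left(Q,p \right)} = Q - 46 = -46 + Q$)
$M = \frac{580}{14541}$ ($M = - 4 \frac{-46 - 99}{14541} = - 4 \left(\left(-145\right) \frac{1}{14541}\right) = \left(-4\right) \left(- \frac{145}{14541}\right) = \frac{580}{14541} \approx 0.039887$)
$-15908 + \left(12715 + \frac{r{\left(-146 \right)}}{-13604}\right) \left(M - 15489\right) = -15908 + \left(12715 + \frac{12}{-13604}\right) \left(\frac{580}{14541} - 15489\right) = -15908 + \left(12715 + 12 \left(- \frac{1}{13604}\right)\right) \left(- \frac{225224969}{14541}\right) = -15908 + \left(12715 - \frac{3}{3401}\right) \left(- \frac{225224969}{14541}\right) = -15908 + \frac{43243712}{3401} \left(- \frac{225224969}{14541}\right) = -15908 - \frac{9739563694644928}{49453941} = - \frac{9740350407938356}{49453941}$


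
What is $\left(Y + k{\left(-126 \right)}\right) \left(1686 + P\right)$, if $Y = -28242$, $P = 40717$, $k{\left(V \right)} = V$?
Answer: $-1202888304$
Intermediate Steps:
$\left(Y + k{\left(-126 \right)}\right) \left(1686 + P\right) = \left(-28242 - 126\right) \left(1686 + 40717\right) = \left(-28368\right) 42403 = -1202888304$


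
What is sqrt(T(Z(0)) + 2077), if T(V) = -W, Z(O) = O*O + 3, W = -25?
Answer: sqrt(2102) ≈ 45.848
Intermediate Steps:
Z(O) = 3 + O**2 (Z(O) = O**2 + 3 = 3 + O**2)
T(V) = 25 (T(V) = -1*(-25) = 25)
sqrt(T(Z(0)) + 2077) = sqrt(25 + 2077) = sqrt(2102)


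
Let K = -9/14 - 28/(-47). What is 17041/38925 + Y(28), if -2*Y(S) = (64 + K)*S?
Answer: -1637201998/1829475 ≈ -894.90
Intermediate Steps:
K = -31/658 (K = -9*1/14 - 28*(-1/47) = -9/14 + 28/47 = -31/658 ≈ -0.047112)
Y(S) = -42081*S/1316 (Y(S) = -(64 - 31/658)*S/2 = -42081*S/1316)
17041/38925 + Y(28) = 17041/38925 - 42081/1316*28 = 17041*(1/38925) - 42081/47 = 17041/38925 - 42081/47 = -1637201998/1829475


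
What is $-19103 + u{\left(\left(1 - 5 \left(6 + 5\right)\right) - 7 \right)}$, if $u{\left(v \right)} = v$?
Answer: $-19164$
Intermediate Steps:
$-19103 + u{\left(\left(1 - 5 \left(6 + 5\right)\right) - 7 \right)} = -19103 + \left(\left(1 - 5 \left(6 + 5\right)\right) - 7\right) = -19103 + \left(\left(1 - 55\right) - 7\right) = -19103 - 61 = -19164$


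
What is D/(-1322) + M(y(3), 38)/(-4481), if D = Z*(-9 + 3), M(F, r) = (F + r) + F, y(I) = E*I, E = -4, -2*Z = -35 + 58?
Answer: -327697/5923882 ≈ -0.055318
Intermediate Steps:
Z = -23/2 (Z = -(-35 + 58)/2 = -½*23 = -23/2 ≈ -11.500)
y(I) = -4*I
M(F, r) = r + 2*F
D = 69 (D = -23*(-9 + 3)/2 = -23/2*(-6) = 69)
D/(-1322) + M(y(3), 38)/(-4481) = 69/(-1322) + (38 + 2*(-4*3))/(-4481) = 69*(-1/1322) + (38 + 2*(-12))*(-1/4481) = -69/1322 + (38 - 24)*(-1/4481) = -69/1322 + 14*(-1/4481) = -69/1322 - 14/4481 = -327697/5923882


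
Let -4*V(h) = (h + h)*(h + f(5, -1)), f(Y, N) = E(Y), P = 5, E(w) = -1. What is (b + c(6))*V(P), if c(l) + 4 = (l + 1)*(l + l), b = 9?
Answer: -890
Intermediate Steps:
f(Y, N) = -1
c(l) = -4 + 2*l*(1 + l) (c(l) = -4 + (l + 1)*(l + l) = -4 + (1 + l)*(2*l) = -4 + 2*l*(1 + l))
V(h) = -h*(-1 + h)/2 (V(h) = -(h + h)*(h - 1)/4 = -2*h*(-1 + h)/4 = -h*(-1 + h)/2)
(b + c(6))*V(P) = (9 + (-4 + 2*6 + 2*6²))*((½)*5*(1 - 1*5)) = (9 + (-4 + 12 + 2*36))*((½)*5*(1 - 5)) = (9 + (-4 + 12 + 72))*((½)*5*(-4)) = (9 + 80)*(-10) = 89*(-10) = -890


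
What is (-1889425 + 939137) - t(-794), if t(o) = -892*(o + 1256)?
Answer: -538184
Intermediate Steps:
t(o) = -1120352 - 892*o (t(o) = -892*(1256 + o) = -1120352 - 892*o)
(-1889425 + 939137) - t(-794) = (-1889425 + 939137) - (-1120352 - 892*(-794)) = -950288 - (-1120352 + 708248) = -950288 - 1*(-412104) = -950288 + 412104 = -538184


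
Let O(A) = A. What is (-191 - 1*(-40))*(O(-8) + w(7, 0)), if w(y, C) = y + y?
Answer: -906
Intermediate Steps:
w(y, C) = 2*y
(-191 - 1*(-40))*(O(-8) + w(7, 0)) = (-191 - 1*(-40))*(-8 + 2*7) = (-191 + 40)*(-8 + 14) = -151*6 = -906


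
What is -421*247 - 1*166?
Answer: -104153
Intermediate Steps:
-421*247 - 1*166 = -103987 - 166 = -104153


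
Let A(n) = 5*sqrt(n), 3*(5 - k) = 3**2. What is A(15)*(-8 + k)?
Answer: -30*sqrt(15) ≈ -116.19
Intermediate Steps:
k = 2 (k = 5 - 1/3*3**2 = 5 - 1/3*9 = 5 - 3 = 2)
A(15)*(-8 + k) = (5*sqrt(15))*(-8 + 2) = (5*sqrt(15))*(-6) = -30*sqrt(15)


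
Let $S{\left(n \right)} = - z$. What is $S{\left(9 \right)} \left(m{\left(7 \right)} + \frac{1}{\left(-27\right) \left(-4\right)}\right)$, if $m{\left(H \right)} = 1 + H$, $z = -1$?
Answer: $\frac{865}{108} \approx 8.0093$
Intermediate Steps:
$S{\left(n \right)} = 1$ ($S{\left(n \right)} = \left(-1\right) \left(-1\right) = 1$)
$S{\left(9 \right)} \left(m{\left(7 \right)} + \frac{1}{\left(-27\right) \left(-4\right)}\right) = 1 \left(\left(1 + 7\right) + \frac{1}{\left(-27\right) \left(-4\right)}\right) = 1 \left(8 + \frac{1}{108}\right) = 1 \cdot \frac{865}{108} = \frac{865}{108}$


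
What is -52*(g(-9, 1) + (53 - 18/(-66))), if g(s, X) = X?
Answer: -31044/11 ≈ -2822.2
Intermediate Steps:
-52*(g(-9, 1) + (53 - 18/(-66))) = -52*(1 + (53 - 18/(-66))) = -52*(1 + (53 - 18*(-1/66))) = -52*(1 + (53 + 3/11)) = -52*(1 + 586/11) = -52*597/11 = -31044/11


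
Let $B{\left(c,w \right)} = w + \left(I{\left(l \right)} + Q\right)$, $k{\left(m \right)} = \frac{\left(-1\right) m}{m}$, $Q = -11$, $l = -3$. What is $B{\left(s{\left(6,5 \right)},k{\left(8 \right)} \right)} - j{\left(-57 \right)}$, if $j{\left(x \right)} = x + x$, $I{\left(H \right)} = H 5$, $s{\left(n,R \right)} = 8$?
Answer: $87$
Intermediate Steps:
$I{\left(H \right)} = 5 H$
$j{\left(x \right)} = 2 x$
$k{\left(m \right)} = -1$
$B{\left(c,w \right)} = -26 + w$ ($B{\left(c,w \right)} = w + \left(5 \left(-3\right) - 11\right) = w - 26 = -26 + w$)
$B{\left(s{\left(6,5 \right)},k{\left(8 \right)} \right)} - j{\left(-57 \right)} = \left(-26 - 1\right) - 2 \left(-57\right) = -27 - -114 = -27 + 114 = 87$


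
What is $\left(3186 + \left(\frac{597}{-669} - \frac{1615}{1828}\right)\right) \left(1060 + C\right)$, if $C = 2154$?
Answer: $\frac{2085933996269}{203822} \approx 1.0234 \cdot 10^{7}$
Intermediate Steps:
$\left(3186 + \left(\frac{597}{-669} - \frac{1615}{1828}\right)\right) \left(1060 + C\right) = \left(3186 + \left(\frac{597}{-669} - \frac{1615}{1828}\right)\right) \left(1060 + 2154\right) = \left(3186 + \left(597 \left(- \frac{1}{669}\right) - \frac{1615}{1828}\right)\right) 3214 = \left(3186 - \frac{723917}{407644}\right) 3214 = \frac{1298029867}{407644} \cdot 3214 = \frac{2085933996269}{203822}$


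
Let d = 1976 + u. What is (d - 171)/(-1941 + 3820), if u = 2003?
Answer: 3808/1879 ≈ 2.0266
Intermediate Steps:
d = 3979 (d = 1976 + 2003 = 3979)
(d - 171)/(-1941 + 3820) = (3979 - 171)/(-1941 + 3820) = 3808/1879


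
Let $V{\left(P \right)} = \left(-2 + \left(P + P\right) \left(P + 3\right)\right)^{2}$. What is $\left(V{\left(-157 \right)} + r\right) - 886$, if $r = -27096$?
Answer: $2338081334$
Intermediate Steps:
$V{\left(P \right)} = \left(-2 + 2 P \left(3 + P\right)\right)^{2}$
$\left(V{\left(-157 \right)} + r\right) - 886 = \left(4 \left(-1 + \left(-157\right)^{2} + 3 \left(-157\right)\right)^{2} - 27096\right) - 886 = \left(4 \left(-1 + 24649 - 471\right)^{2} - 27096\right) - 886 = \left(4 \cdot 24177^{2} - 27096\right) - 886 = \left(4 \cdot 584527329 - 27096\right) - 886 = \left(2338109316 - 27096\right) - 886 = 2338082220 - 886 = 2338081334$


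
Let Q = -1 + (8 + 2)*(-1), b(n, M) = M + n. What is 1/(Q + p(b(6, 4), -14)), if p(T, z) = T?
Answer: -1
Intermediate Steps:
Q = -11 (Q = -1 + 10*(-1) = -1 - 10 = -11)
1/(Q + p(b(6, 4), -14)) = 1/(-11 + (4 + 6)) = 1/(-11 + 10) = 1/(-1) = -1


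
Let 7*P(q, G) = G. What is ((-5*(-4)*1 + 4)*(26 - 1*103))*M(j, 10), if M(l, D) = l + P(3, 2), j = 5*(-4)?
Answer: 36432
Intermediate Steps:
P(q, G) = G/7
j = -20
M(l, D) = 2/7 + l (M(l, D) = l + (1/7)*2 = l + 2/7 = 2/7 + l)
((-5*(-4)*1 + 4)*(26 - 1*103))*M(j, 10) = ((-5*(-4)*1 + 4)*(26 - 1*103))*(2/7 - 20) = ((20*1 + 4)*(26 - 103))*(-138/7) = ((20 + 4)*(-77))*(-138/7) = (24*(-77))*(-138/7) = -1848*(-138/7) = 36432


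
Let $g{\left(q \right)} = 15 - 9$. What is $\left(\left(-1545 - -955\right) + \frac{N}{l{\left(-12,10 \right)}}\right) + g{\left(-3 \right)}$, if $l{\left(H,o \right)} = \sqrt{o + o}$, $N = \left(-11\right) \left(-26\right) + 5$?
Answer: $-584 + \frac{291 \sqrt{5}}{10} \approx -518.93$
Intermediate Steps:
$N = 291$ ($N = 286 + 5 = 291$)
$g{\left(q \right)} = 6$
$l{\left(H,o \right)} = \sqrt{2} \sqrt{o}$ ($l{\left(H,o \right)} = \sqrt{2 o} = \sqrt{2} \sqrt{o}$)
$\left(\left(-1545 - -955\right) + \frac{N}{l{\left(-12,10 \right)}}\right) + g{\left(-3 \right)} = \left(\left(-1545 - -955\right) + \frac{291}{\sqrt{2} \sqrt{10}}\right) + 6 = \left(\left(-1545 + 955\right) + \frac{291}{2 \sqrt{5}}\right) + 6 = \left(-590 + 291 \frac{\sqrt{5}}{10}\right) + 6 = \left(-590 + \frac{291 \sqrt{5}}{10}\right) + 6 = -584 + \frac{291 \sqrt{5}}{10}$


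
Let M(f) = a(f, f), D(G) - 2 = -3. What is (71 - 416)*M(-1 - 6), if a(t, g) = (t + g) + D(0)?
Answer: 5175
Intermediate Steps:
D(G) = -1 (D(G) = 2 - 3 = -1)
a(t, g) = -1 + g + t (a(t, g) = (t + g) - 1 = (g + t) - 1 = -1 + g + t)
M(f) = -1 + 2*f (M(f) = -1 + f + f = -1 + 2*f)
(71 - 416)*M(-1 - 6) = (71 - 416)*(-1 + 2*(-1 - 6)) = -345*(-1 + 2*(-7)) = -345*(-1 - 14) = -345*(-15) = 5175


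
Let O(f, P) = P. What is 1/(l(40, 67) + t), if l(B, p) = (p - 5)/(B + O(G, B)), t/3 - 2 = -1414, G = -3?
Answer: -40/169409 ≈ -0.00023611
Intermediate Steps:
t = -4236 (t = 6 + 3*(-1414) = 6 - 4242 = -4236)
l(B, p) = (-5 + p)/(2*B) (l(B, p) = (p - 5)/(B + B) = (-5 + p)/((2*B)) = (-5 + p)*(1/(2*B)) = (-5 + p)/(2*B))
1/(l(40, 67) + t) = 1/((1/2)*(-5 + 67)/40 - 4236) = 1/((1/2)*(1/40)*62 - 4236) = 1/(31/40 - 4236) = 1/(-169409/40) = -40/169409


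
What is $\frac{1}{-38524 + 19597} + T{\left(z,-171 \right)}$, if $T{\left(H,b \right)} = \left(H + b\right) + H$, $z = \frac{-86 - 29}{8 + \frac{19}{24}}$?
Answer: $- \frac{787382338}{3993597} \approx -197.16$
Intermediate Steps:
$z = - \frac{2760}{211}$ ($z = - \frac{115}{8 + 19 \cdot \frac{1}{24}} = - \frac{115}{8 + \frac{19}{24}} = - \frac{115}{\frac{211}{24}} = \left(-115\right) \frac{24}{211} = - \frac{2760}{211} \approx -13.081$)
$T{\left(H,b \right)} = b + 2 H$
$\frac{1}{-38524 + 19597} + T{\left(z,-171 \right)} = \frac{1}{-38524 + 19597} + \left(-171 + 2 \left(- \frac{2760}{211}\right)\right) = \frac{1}{-18927} - \frac{41601}{211} = - \frac{1}{18927} - \frac{41601}{211} = - \frac{787382338}{3993597}$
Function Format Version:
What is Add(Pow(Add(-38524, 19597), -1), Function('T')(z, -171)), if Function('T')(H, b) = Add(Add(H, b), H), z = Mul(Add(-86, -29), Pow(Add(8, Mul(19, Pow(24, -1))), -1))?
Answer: Rational(-787382338, 3993597) ≈ -197.16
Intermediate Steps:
z = Rational(-2760, 211) (z = Mul(-115, Pow(Add(8, Mul(19, Rational(1, 24))), -1)) = Mul(-115, Pow(Add(8, Rational(19, 24)), -1)) = Mul(-115, Pow(Rational(211, 24), -1)) = Mul(-115, Rational(24, 211)) = Rational(-2760, 211) ≈ -13.081)
Function('T')(H, b) = Add(b, Mul(2, H))
Add(Pow(Add(-38524, 19597), -1), Function('T')(z, -171)) = Add(Pow(Add(-38524, 19597), -1), Add(-171, Mul(2, Rational(-2760, 211)))) = Add(Pow(-18927, -1), Add(-171, Rational(-5520, 211))) = Add(Rational(-1, 18927), Rational(-41601, 211)) = Rational(-787382338, 3993597)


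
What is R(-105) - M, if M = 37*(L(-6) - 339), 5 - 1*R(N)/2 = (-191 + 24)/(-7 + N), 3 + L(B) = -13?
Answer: 735953/56 ≈ 13142.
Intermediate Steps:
L(B) = -16 (L(B) = -3 - 13 = -16)
R(N) = 10 + 334/(-7 + N) (R(N) = 10 - 2*(-191 + 24)/(-7 + N) = 10 - (-334)/(-7 + N) = 10 + 334/(-7 + N))
M = -13135 (M = 37*(-16 - 339) = 37*(-355) = -13135)
R(-105) - M = 2*(132 + 5*(-105))/(-7 - 105) - 1*(-13135) = 2*(132 - 525)/(-112) + 13135 = 2*(-1/112)*(-393) + 13135 = 393/56 + 13135 = 735953/56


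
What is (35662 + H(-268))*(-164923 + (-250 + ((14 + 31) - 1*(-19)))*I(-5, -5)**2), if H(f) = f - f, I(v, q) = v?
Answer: -6047312326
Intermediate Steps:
H(f) = 0
(35662 + H(-268))*(-164923 + (-250 + ((14 + 31) - 1*(-19)))*I(-5, -5)**2) = (35662 + 0)*(-164923 + (-250 + ((14 + 31) - 1*(-19)))*(-5)**2) = 35662*(-164923 + (-250 + (45 + 19))*25) = 35662*(-164923 + (-250 + 64)*25) = 35662*(-164923 - 186*25) = 35662*(-164923 - 4650) = 35662*(-169573) = -6047312326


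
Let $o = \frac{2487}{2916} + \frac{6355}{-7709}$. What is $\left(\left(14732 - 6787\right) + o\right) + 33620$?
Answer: $\frac{311452910321}{7493148} \approx 41565.0$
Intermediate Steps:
$o = \frac{213701}{7493148}$ ($o = 2487 \cdot \frac{1}{2916} + 6355 \left(- \frac{1}{7709}\right) = \frac{829}{972} - \frac{6355}{7709} = \frac{213701}{7493148} \approx 0.02852$)
$\left(\left(14732 - 6787\right) + o\right) + 33620 = \left(\left(14732 - 6787\right) + \frac{213701}{7493148}\right) + 33620 = \left(7945 + \frac{213701}{7493148}\right) + 33620 = \frac{59533274561}{7493148} + 33620 = \frac{311452910321}{7493148}$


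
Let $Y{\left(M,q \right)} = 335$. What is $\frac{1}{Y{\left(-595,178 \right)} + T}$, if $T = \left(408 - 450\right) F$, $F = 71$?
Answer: $- \frac{1}{2647} \approx -0.00037779$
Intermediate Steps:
$T = -2982$ ($T = \left(408 - 450\right) 71 = \left(-42\right) 71 = -2982$)
$\frac{1}{Y{\left(-595,178 \right)} + T} = \frac{1}{335 - 2982} = \frac{1}{-2647} = - \frac{1}{2647}$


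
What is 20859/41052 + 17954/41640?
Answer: 33450341/35612610 ≈ 0.93928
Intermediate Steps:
20859/41052 + 17954/41640 = 20859*(1/41052) + 17954*(1/41640) = 6953/13684 + 8977/20820 = 33450341/35612610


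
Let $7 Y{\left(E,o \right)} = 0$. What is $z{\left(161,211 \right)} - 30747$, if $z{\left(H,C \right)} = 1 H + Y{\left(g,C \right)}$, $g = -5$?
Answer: $-30586$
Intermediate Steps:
$Y{\left(E,o \right)} = 0$ ($Y{\left(E,o \right)} = \frac{1}{7} \cdot 0 = 0$)
$z{\left(H,C \right)} = H$ ($z{\left(H,C \right)} = 1 H + 0 = H + 0 = H$)
$z{\left(161,211 \right)} - 30747 = 161 - 30747 = -30586$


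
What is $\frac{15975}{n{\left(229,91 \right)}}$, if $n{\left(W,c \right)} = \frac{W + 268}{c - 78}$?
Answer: $\frac{2925}{7} \approx 417.86$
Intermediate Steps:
$n{\left(W,c \right)} = \frac{268 + W}{-78 + c}$
$\frac{15975}{n{\left(229,91 \right)}} = \frac{15975}{\frac{1}{-78 + 91} \left(268 + 229\right)} = \frac{15975}{\frac{1}{13} \cdot 497} = \frac{15975}{\frac{497}{13}} = 15975 \cdot \frac{13}{497} = \frac{2925}{7}$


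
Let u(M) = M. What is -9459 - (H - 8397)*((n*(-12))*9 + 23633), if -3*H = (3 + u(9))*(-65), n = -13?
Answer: 203716610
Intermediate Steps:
H = 260 (H = -(3 + 9)*(-65)/3 = -4*(-65) = -1/3*(-780) = 260)
-9459 - (H - 8397)*((n*(-12))*9 + 23633) = -9459 - (260 - 8397)*(-13*(-12)*9 + 23633) = -9459 - (-8137)*(156*9 + 23633) = -9459 - (-8137)*(1404 + 23633) = -9459 - (-8137)*25037 = -9459 - 1*(-203726069) = -9459 + 203726069 = 203716610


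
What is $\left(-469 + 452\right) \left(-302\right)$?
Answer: $5134$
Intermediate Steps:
$\left(-469 + 452\right) \left(-302\right) = \left(-17\right) \left(-302\right) = 5134$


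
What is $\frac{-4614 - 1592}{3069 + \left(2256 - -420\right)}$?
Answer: $- \frac{6206}{5745} \approx -1.0802$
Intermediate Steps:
$\frac{-4614 - 1592}{3069 + \left(2256 - -420\right)} = - \frac{6206}{3069 + \left(2256 + 420\right)} = - \frac{6206}{3069 + 2676} = - \frac{6206}{5745}$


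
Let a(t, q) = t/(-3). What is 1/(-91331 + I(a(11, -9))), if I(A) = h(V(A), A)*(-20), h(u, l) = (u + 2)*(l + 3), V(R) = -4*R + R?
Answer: -3/273473 ≈ -1.0970e-5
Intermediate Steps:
a(t, q) = -t/3 (a(t, q) = t*(-⅓) = -t/3)
V(R) = -3*R
h(u, l) = (2 + u)*(3 + l)
I(A) = -120 + 60*A² + 140*A (I(A) = (6 + 2*A + 3*(-3*A) + A*(-3*A))*(-20) = (6 + 2*A - 9*A - 3*A²)*(-20) = (6 - 7*A - 3*A²)*(-20) = -120 + 60*A² + 140*A)
1/(-91331 + I(a(11, -9))) = 1/(-91331 + (-120 + 60*(-⅓*11)² + 140*(-⅓*11))) = 1/(-91331 + (-120 + 60*(-11/3)² + 140*(-11/3))) = 1/(-91331 + (-120 + 60*(121/9) - 1540/3)) = 1/(-91331 + (-120 + 2420/3 - 1540/3)) = 1/(-91331 + 520/3) = 1/(-273473/3) = -3/273473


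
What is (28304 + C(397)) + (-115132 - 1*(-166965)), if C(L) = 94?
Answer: 80231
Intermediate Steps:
(28304 + C(397)) + (-115132 - 1*(-166965)) = (28304 + 94) + (-115132 - 1*(-166965)) = 28398 + (-115132 + 166965) = 28398 + 51833 = 80231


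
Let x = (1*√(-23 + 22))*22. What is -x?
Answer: -22*I ≈ -22.0*I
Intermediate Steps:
x = 22*I (x = (1*√(-1))*22 = (1*I)*22 = I*22 = 22*I ≈ 22.0*I)
-x = -22*I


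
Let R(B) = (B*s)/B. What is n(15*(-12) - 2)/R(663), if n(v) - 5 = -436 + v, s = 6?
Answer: -613/6 ≈ -102.17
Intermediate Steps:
n(v) = -431 + v (n(v) = 5 + (-436 + v) = -431 + v)
R(B) = 6 (R(B) = (B*6)/B = (6*B)/B = 6)
n(15*(-12) - 2)/R(663) = (-431 + (15*(-12) - 2))/6 = (-431 + (-180 - 2))*(⅙) = (-431 - 182)*(⅙) = -613*⅙ = -613/6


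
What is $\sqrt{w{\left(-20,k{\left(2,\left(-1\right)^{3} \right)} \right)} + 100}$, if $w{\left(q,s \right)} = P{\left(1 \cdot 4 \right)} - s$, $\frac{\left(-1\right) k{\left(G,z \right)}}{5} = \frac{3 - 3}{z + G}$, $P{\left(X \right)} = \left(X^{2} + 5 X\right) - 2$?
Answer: $\sqrt{134} \approx 11.576$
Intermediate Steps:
$P{\left(X \right)} = -2 + X^{2} + 5 X$
$k{\left(G,z \right)} = 0$ ($k{\left(G,z \right)} = - 5 \frac{3 - 3}{z + G} = - 5 \frac{0}{G + z} = \left(-5\right) 0 = 0$)
$w{\left(q,s \right)} = 34 - s$ ($w{\left(q,s \right)} = \left(-2 + \left(1 \cdot 4\right)^{2} + 5 \cdot 1 \cdot 4\right) - s = \left(-2 + 4^{2} + 5 \cdot 4\right) - s = \left(-2 + 16 + 20\right) - s = 34 - s$)
$\sqrt{w{\left(-20,k{\left(2,\left(-1\right)^{3} \right)} \right)} + 100} = \sqrt{\left(34 - 0\right) + 100} = \sqrt{\left(34 + 0\right) + 100} = \sqrt{34 + 100} = \sqrt{134}$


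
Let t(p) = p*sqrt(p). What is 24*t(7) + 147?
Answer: 147 + 168*sqrt(7) ≈ 591.49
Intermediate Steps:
t(p) = p**(3/2)
24*t(7) + 147 = 24*7**(3/2) + 147 = 24*(7*sqrt(7)) + 147 = 168*sqrt(7) + 147 = 147 + 168*sqrt(7)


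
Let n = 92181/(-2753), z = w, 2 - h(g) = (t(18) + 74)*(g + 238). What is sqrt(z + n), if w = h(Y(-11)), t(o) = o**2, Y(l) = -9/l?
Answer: I*sqrt(87195100552329)/30283 ≈ 308.35*I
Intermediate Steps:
h(g) = -94722 - 398*g (h(g) = 2 - (18**2 + 74)*(g + 238) = 2 - (324 + 74)*(238 + g) = 2 - 398*(238 + g) = 2 - (94724 + 398*g) = 2 + (-94724 - 398*g) = -94722 - 398*g)
w = -1045524/11 (w = -94722 - (-3582)/(-11) = -94722 - (-3582)*(-1)/11 = -94722 - 398*9/11 = -94722 - 3582/11 = -1045524/11 ≈ -95048.)
z = -1045524/11 ≈ -95048.
n = -92181/2753 (n = 92181*(-1/2753) = -92181/2753 ≈ -33.484)
sqrt(z + n) = sqrt(-1045524/11 - 92181/2753) = sqrt(-2879341563/30283) = I*sqrt(87195100552329)/30283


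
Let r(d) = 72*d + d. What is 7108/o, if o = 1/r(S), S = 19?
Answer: 9858796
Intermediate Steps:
r(d) = 73*d
o = 1/1387 (o = 1/(73*19) = 1/1387 ≈ 0.00072098)
7108/o = 7108/(1/1387) = 7108*1387 = 9858796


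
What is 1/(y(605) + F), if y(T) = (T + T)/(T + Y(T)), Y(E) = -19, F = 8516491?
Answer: 293/2495332468 ≈ 1.1742e-7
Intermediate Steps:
y(T) = 2*T/(-19 + T) (y(T) = (T + T)/(T - 19) = (2*T)/(-19 + T) = 2*T/(-19 + T))
1/(y(605) + F) = 1/(2*605/(-19 + 605) + 8516491) = 1/(2*605/586 + 8516491) = 1/(2*605*(1/586) + 8516491) = 1/(605/293 + 8516491) = 1/(2495332468/293) = 293/2495332468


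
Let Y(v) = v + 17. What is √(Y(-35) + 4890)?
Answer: 2*√1218 ≈ 69.800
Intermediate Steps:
Y(v) = 17 + v
√(Y(-35) + 4890) = √((17 - 35) + 4890) = √(-18 + 4890) = √4872 = 2*√1218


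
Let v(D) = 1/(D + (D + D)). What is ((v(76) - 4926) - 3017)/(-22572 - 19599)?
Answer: 1811003/9614988 ≈ 0.18835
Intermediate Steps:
v(D) = 1/(3*D) (v(D) = 1/(D + 2*D) = 1/(3*D))
((v(76) - 4926) - 3017)/(-22572 - 19599) = (((1/3)/76 - 4926) - 3017)/(-22572 - 19599) = (((1/3)*(1/76) - 4926) - 3017)/(-42171) = ((1/228 - 4926) - 3017)*(-1/42171) = (-1123127/228 - 3017)*(-1/42171) = -1811003/228*(-1/42171) = 1811003/9614988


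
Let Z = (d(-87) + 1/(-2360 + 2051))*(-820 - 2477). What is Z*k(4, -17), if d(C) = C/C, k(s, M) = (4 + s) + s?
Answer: -4061904/103 ≈ -39436.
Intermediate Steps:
k(s, M) = 4 + 2*s
d(C) = 1
Z = -338492/103 (Z = (1 + 1/(-2360 + 2051))*(-820 - 2477) = (1 + 1/(-309))*(-3297) = (1 - 1/309)*(-3297) = (308/309)*(-3297) = -338492/103 ≈ -3286.3)
Z*k(4, -17) = -338492*(4 + 2*4)/103 = -338492*(4 + 8)/103 = -338492/103*12 = -4061904/103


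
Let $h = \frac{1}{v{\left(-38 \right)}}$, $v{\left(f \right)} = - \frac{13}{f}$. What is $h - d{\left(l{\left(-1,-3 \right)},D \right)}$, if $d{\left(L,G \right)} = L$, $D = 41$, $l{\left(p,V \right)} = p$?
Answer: $\frac{51}{13} \approx 3.9231$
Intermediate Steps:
$h = \frac{38}{13}$ ($h = \frac{1}{\left(-13\right) \frac{1}{-38}} = \frac{1}{\left(-13\right) \left(- \frac{1}{38}\right)} = \frac{1}{\frac{13}{38}} = \frac{38}{13} \approx 2.9231$)
$h - d{\left(l{\left(-1,-3 \right)},D \right)} = \frac{38}{13} - -1 = \frac{38}{13} + 1 = \frac{51}{13}$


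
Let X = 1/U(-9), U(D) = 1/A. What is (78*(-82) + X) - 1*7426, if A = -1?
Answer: -13823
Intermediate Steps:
U(D) = -1 (U(D) = 1/(-1) = -1)
X = -1 (X = 1/(-1) = -1)
(78*(-82) + X) - 1*7426 = (78*(-82) - 1) - 1*7426 = (-6396 - 1) - 7426 = -6397 - 7426 = -13823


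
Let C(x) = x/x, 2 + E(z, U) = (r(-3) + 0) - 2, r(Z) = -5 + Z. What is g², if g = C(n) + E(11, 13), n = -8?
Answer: 121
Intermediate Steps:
E(z, U) = -12 (E(z, U) = -2 + (((-5 - 3) + 0) - 2) = -2 + ((-8 + 0) - 2) = -2 + (-8 - 2) = -2 - 10 = -12)
C(x) = 1
g = -11 (g = 1 - 12 = -11)
g² = (-11)² = 121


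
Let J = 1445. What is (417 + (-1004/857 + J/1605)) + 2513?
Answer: 805959599/275097 ≈ 2929.7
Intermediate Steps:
(417 + (-1004/857 + J/1605)) + 2513 = (417 + (-1004/857 + 1445/1605)) + 2513 = (417 + (-1004*1/857 + 1445*(1/1605))) + 2513 = (417 + (-1004/857 + 289/321)) + 2513 = (417 - 74611/275097) + 2513 = 114640838/275097 + 2513 = 805959599/275097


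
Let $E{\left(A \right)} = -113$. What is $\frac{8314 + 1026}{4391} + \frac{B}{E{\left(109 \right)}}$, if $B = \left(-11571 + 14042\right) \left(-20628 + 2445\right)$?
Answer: $\frac{197289532883}{496183} \approx 3.9761 \cdot 10^{5}$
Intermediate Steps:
$B = -44930193$ ($B = 2471 \left(-18183\right) = -44930193$)
$\frac{8314 + 1026}{4391} + \frac{B}{E{\left(109 \right)}} = \frac{8314 + 1026}{4391} - \frac{44930193}{-113} = 9340 \cdot \frac{1}{4391} - - \frac{44930193}{113} = \frac{9340}{4391} + \frac{44930193}{113} = \frac{197289532883}{496183}$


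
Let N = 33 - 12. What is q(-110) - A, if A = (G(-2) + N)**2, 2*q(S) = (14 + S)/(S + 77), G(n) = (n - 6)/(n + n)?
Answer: -5803/11 ≈ -527.54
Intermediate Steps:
G(n) = (-6 + n)/(2*n) (G(n) = (-6 + n)/((2*n)) = (-6 + n)*(1/(2*n)) = (-6 + n)/(2*n))
q(S) = (14 + S)/(2*(77 + S)) (q(S) = ((14 + S)/(S + 77))/2 = ((14 + S)/(77 + S))/2 = (14 + S)/(2*(77 + S)))
N = 21
A = 529 (A = ((1/2)*(-6 - 2)/(-2) + 21)**2 = ((1/2)*(-1/2)*(-8) + 21)**2 = (2 + 21)**2 = 23**2 = 529)
q(-110) - A = (14 - 110)/(2*(77 - 110)) - 1*529 = (1/2)*(-96)/(-33) - 529 = (1/2)*(-1/33)*(-96) - 529 = 16/11 - 529 = -5803/11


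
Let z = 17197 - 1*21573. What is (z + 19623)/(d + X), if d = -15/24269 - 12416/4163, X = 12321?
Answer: 1540432571209/1244512000538 ≈ 1.2378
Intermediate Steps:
d = -301386349/101031847 (d = -15*1/24269 - 12416*1/4163 = -15/24269 - 12416/4163 = -301386349/101031847 ≈ -2.9831)
z = -4376 (z = 17197 - 21573 = -4376)
(z + 19623)/(d + X) = (-4376 + 19623)/(-301386349/101031847 + 12321) = 15247/(1244512000538/101031847) = 15247*(101031847/1244512000538) = 1540432571209/1244512000538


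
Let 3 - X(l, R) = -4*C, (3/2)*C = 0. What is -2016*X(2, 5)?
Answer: -6048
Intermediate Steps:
C = 0 (C = (⅔)*0 = 0)
X(l, R) = 3 (X(l, R) = 3 - (-4)*0 = 3 - 1*0 = 3 + 0 = 3)
-2016*X(2, 5) = -2016*3 = -6048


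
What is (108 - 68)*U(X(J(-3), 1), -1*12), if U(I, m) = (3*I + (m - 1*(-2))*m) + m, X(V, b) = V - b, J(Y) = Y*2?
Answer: 3480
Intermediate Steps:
J(Y) = 2*Y
U(I, m) = m + 3*I + m*(2 + m) (U(I, m) = (3*I + (m + 2)*m) + m = (3*I + (2 + m)*m) + m = (3*I + m*(2 + m)) + m = m + 3*I + m*(2 + m))
(108 - 68)*U(X(J(-3), 1), -1*12) = (108 - 68)*((-1*12)² + 3*(2*(-3) - 1*1) + 3*(-1*12)) = 40*((-12)² + 3*(-6 - 1) + 3*(-12)) = 40*(144 + 3*(-7) - 36) = 40*(144 - 21 - 36) = 40*87 = 3480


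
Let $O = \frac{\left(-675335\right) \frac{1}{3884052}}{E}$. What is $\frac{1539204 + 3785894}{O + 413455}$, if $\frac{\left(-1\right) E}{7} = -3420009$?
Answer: $\frac{15972622789174292808}{1240157599972421395} \approx 12.88$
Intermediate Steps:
$E = 23940063$ ($E = \left(-7\right) \left(-3420009\right) = 23940063$)
$O = - \frac{21785}{2999498373396}$ ($O = \frac{\left(-675335\right) \frac{1}{3884052}}{23940063} = \left(-675335\right) \frac{1}{3884052} \cdot \frac{1}{23940063} = \left(- \frac{21785}{125292}\right) \frac{1}{23940063} = - \frac{21785}{2999498373396} \approx -7.2629 \cdot 10^{-9}$)
$\frac{1539204 + 3785894}{O + 413455} = \frac{1539204 + 3785894}{- \frac{21785}{2999498373396} + 413455} = \frac{5325098}{\frac{1240157599972421395}{2999498373396}} = 5325098 \cdot \frac{2999498373396}{1240157599972421395} = \frac{15972622789174292808}{1240157599972421395}$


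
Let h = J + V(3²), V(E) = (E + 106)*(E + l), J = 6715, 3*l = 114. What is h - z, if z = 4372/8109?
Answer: 98276708/8109 ≈ 12119.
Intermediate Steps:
l = 38 (l = (⅓)*114 = 38)
V(E) = (38 + E)*(106 + E) (V(E) = (E + 106)*(E + 38) = (106 + E)*(38 + E) = (38 + E)*(106 + E))
z = 4372/8109 (z = 4372*(1/8109) = 4372/8109 ≈ 0.53915)
h = 12120 (h = 6715 + (4028 + (3²)² + 144*3²) = 6715 + (4028 + 9² + 144*9) = 6715 + (4028 + 81 + 1296) = 6715 + 5405 = 12120)
h - z = 12120 - 1*4372/8109 = 12120 - 4372/8109 = 98276708/8109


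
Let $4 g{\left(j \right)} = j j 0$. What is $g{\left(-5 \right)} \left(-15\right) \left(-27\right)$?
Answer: $0$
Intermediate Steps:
$g{\left(j \right)} = 0$ ($g{\left(j \right)} = \frac{j j 0}{4} = \frac{j^{2} \cdot 0}{4} = \frac{1}{4} \cdot 0 = 0$)
$g{\left(-5 \right)} \left(-15\right) \left(-27\right) = 0 \left(-15\right) \left(-27\right) = 0 \left(-27\right) = 0$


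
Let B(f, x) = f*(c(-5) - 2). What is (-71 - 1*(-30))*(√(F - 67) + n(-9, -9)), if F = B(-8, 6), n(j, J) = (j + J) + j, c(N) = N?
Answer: 1107 - 41*I*√11 ≈ 1107.0 - 135.98*I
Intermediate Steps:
n(j, J) = J + 2*j (n(j, J) = (J + j) + j = J + 2*j)
B(f, x) = -7*f (B(f, x) = f*(-5 - 2) = f*(-7) = -7*f)
F = 56 (F = -7*(-8) = 56)
(-71 - 1*(-30))*(√(F - 67) + n(-9, -9)) = (-71 - 1*(-30))*(√(56 - 67) + (-9 + 2*(-9))) = (-71 + 30)*(√(-11) + (-9 - 18)) = -41*(I*√11 - 27) = -41*(-27 + I*√11) = 1107 - 41*I*√11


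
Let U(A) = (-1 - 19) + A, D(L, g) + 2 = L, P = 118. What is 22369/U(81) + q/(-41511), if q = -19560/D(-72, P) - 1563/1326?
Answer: 15185400515423/41411124534 ≈ 366.70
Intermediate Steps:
D(L, g) = -2 + L
q = 4303483/16354 (q = -19560/(-2 - 72) - 1563/1326 = -19560/(-74) - 1563*1/1326 = -19560*(-1/74) - 521/442 = 9780/37 - 521/442 = 4303483/16354 ≈ 263.15)
U(A) = -20 + A
22369/U(81) + q/(-41511) = 22369/(-20 + 81) + (4303483/16354)/(-41511) = 22369/61 + (4303483/16354)*(-1/41511) = 22369*(1/61) - 4303483/678870894 = 22369/61 - 4303483/678870894 = 15185400515423/41411124534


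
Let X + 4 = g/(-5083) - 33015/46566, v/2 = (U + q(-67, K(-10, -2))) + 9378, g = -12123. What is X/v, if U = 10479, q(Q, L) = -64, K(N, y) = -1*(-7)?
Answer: -14104501/240251471772 ≈ -5.8707e-5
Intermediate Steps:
K(N, y) = 7
v = 39586 (v = 2*((10479 - 64) + 9378) = 2*(10415 + 9378) = 2*19793 = 39586)
X = -14104501/6069102 (X = -4 + (-12123/(-5083) - 33015/46566) = -4 + (-12123*(-1/5083) - 33015*1/46566) = -4 + (12123/5083 - 11005/15522) = -4 + 10171907/6069102 = -14104501/6069102 ≈ -2.3240)
X/v = -14104501/6069102/39586 = -14104501/6069102*1/39586 = -14104501/240251471772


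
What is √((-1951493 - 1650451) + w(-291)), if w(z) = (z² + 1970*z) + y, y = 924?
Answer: 9*I*√50489 ≈ 2022.3*I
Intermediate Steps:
w(z) = 924 + z² + 1970*z (w(z) = (z² + 1970*z) + 924 = 924 + z² + 1970*z)
√((-1951493 - 1650451) + w(-291)) = √((-1951493 - 1650451) + (924 + (-291)² + 1970*(-291))) = √(-3601944 + (924 + 84681 - 573270)) = √(-3601944 - 487665) = √(-4089609) = 9*I*√50489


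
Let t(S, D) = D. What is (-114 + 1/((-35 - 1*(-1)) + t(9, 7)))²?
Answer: 9480241/729 ≈ 13004.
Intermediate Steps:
(-114 + 1/((-35 - 1*(-1)) + t(9, 7)))² = (-114 + 1/((-35 - 1*(-1)) + 7))² = (-114 + 1/((-35 + 1) + 7))² = (-114 + 1/(-34 + 7))² = (-114 + 1/(-27))² = (-114 - 1/27)² = (-3079/27)² = 9480241/729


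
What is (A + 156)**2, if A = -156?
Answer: 0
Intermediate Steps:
(A + 156)**2 = (-156 + 156)**2 = 0**2 = 0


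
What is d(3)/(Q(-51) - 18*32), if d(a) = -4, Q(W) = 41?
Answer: 4/535 ≈ 0.0074766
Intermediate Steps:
d(3)/(Q(-51) - 18*32) = -4/(41 - 18*32) = -4/(41 - 576) = -4/(-535) = -1/535*(-4) = 4/535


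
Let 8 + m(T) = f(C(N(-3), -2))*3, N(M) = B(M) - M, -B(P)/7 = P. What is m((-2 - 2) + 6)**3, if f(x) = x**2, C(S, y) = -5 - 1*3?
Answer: 6229504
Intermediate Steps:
B(P) = -7*P
N(M) = -8*M (N(M) = -7*M - M = -8*M)
C(S, y) = -8 (C(S, y) = -5 - 3 = -8)
m(T) = 184 (m(T) = -8 + (-8)**2*3 = -8 + 64*3 = -8 + 192 = 184)
m((-2 - 2) + 6)**3 = 184**3 = 6229504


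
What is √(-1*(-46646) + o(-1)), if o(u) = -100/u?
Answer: 21*√106 ≈ 216.21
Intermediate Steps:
√(-1*(-46646) + o(-1)) = √(-1*(-46646) - 100/(-1)) = √(46646 - 100*(-1)) = √(46646 + 100) = √46746 = 21*√106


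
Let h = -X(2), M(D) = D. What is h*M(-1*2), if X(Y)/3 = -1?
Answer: -6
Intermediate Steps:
X(Y) = -3 (X(Y) = 3*(-1) = -3)
h = 3 (h = -1*(-3) = 3)
h*M(-1*2) = 3*(-1*2) = 3*(-2) = -6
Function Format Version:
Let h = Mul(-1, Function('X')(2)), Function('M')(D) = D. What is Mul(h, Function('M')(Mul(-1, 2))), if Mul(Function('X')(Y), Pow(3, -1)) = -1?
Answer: -6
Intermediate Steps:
Function('X')(Y) = -3 (Function('X')(Y) = Mul(3, -1) = -3)
h = 3 (h = Mul(-1, -3) = 3)
Mul(h, Function('M')(Mul(-1, 2))) = Mul(3, Mul(-1, 2)) = Mul(3, -2) = -6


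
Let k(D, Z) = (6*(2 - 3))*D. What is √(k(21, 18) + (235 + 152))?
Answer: 3*√29 ≈ 16.155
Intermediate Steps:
k(D, Z) = -6*D (k(D, Z) = (6*(-1))*D = -6*D)
√(k(21, 18) + (235 + 152)) = √(-6*21 + (235 + 152)) = √(-126 + 387) = √261 = 3*√29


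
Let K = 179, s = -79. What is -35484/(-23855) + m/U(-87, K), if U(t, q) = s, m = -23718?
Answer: 568596126/1884545 ≈ 301.72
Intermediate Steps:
U(t, q) = -79
-35484/(-23855) + m/U(-87, K) = -35484/(-23855) - 23718/(-79) = -35484*(-1/23855) - 23718*(-1/79) = 35484/23855 + 23718/79 = 568596126/1884545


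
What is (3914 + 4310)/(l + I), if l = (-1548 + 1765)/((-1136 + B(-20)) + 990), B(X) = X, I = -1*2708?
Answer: -1365184/449745 ≈ -3.0355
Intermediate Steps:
I = -2708
l = -217/166 (l = (-1548 + 1765)/((-1136 - 20) + 990) = 217/(-1156 + 990) = 217/(-166) = 217*(-1/166) = -217/166 ≈ -1.3072)
(3914 + 4310)/(l + I) = (3914 + 4310)/(-217/166 - 2708) = 8224/(-449745/166) = 8224*(-166/449745) = -1365184/449745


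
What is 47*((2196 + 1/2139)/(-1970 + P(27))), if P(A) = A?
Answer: -220770515/4156077 ≈ -53.120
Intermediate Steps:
47*((2196 + 1/2139)/(-1970 + P(27))) = 47*((2196 + 1/2139)/(-1970 + 27)) = 47*((2196 + 1/2139)/(-1943)) = 47*((4697245/2139)*(-1/1943)) = 47*(-4697245/4156077) = -220770515/4156077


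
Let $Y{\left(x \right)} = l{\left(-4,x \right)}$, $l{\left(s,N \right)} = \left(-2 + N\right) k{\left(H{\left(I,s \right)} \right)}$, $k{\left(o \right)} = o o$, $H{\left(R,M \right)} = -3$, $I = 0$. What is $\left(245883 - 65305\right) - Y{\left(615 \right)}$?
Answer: $175061$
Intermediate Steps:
$k{\left(o \right)} = o^{2}$
$l{\left(s,N \right)} = -18 + 9 N$ ($l{\left(s,N \right)} = \left(-2 + N\right) \left(-3\right)^{2} = \left(-2 + N\right) 9 = -18 + 9 N$)
$Y{\left(x \right)} = -18 + 9 x$
$\left(245883 - 65305\right) - Y{\left(615 \right)} = \left(245883 - 65305\right) - \left(-18 + 9 \cdot 615\right) = \left(245883 - 65305\right) - \left(-18 + 5535\right) = 180578 - 5517 = 175061$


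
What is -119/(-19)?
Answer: 119/19 ≈ 6.2632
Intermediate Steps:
-119/(-19) = -119*(-1/19) = 119/19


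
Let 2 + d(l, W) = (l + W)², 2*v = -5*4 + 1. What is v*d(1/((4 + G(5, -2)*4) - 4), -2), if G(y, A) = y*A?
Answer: -63859/3200 ≈ -19.956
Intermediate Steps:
G(y, A) = A*y
v = -19/2 (v = (-5*4 + 1)/2 = (-20 + 1)/2 = (½)*(-19) = -19/2 ≈ -9.5000)
d(l, W) = -2 + (W + l)² (d(l, W) = -2 + (l + W)² = -2 + (W + l)²)
v*d(1/((4 + G(5, -2)*4) - 4), -2) = -19*(-2 + (-2 + 1/((4 - 2*5*4) - 4))²)/2 = -19*(-2 + (-2 + 1/((4 - 10*4) - 4))²)/2 = -19*(-2 + (-2 + 1/((4 - 40) - 4))²)/2 = -19*(-2 + (-2 + 1/(-36 - 4))²)/2 = -19*(-2 + (-2 + 1/(-40))²)/2 = -19*(-2 + (-2 - 1/40)²)/2 = -19*(-2 + (-81/40)²)/2 = -19*(-2 + 6561/1600)/2 = -19/2*3361/1600 = -63859/3200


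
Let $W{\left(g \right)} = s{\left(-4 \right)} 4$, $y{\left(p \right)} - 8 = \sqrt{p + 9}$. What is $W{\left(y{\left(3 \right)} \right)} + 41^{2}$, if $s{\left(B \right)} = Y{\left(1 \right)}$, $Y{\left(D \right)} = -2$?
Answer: $1673$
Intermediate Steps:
$s{\left(B \right)} = -2$
$y{\left(p \right)} = 8 + \sqrt{9 + p}$ ($y{\left(p \right)} = 8 + \sqrt{p + 9} = 8 + \sqrt{9 + p}$)
$W{\left(g \right)} = -8$ ($W{\left(g \right)} = \left(-2\right) 4 = -8$)
$W{\left(y{\left(3 \right)} \right)} + 41^{2} = -8 + 41^{2} = -8 + 1681 = 1673$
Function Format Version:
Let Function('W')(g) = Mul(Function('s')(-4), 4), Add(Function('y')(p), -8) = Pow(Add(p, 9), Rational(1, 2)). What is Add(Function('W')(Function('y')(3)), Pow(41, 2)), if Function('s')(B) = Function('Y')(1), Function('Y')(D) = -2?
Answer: 1673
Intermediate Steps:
Function('s')(B) = -2
Function('y')(p) = Add(8, Pow(Add(9, p), Rational(1, 2))) (Function('y')(p) = Add(8, Pow(Add(p, 9), Rational(1, 2))) = Add(8, Pow(Add(9, p), Rational(1, 2))))
Function('W')(g) = -8 (Function('W')(g) = Mul(-2, 4) = -8)
Add(Function('W')(Function('y')(3)), Pow(41, 2)) = Add(-8, Pow(41, 2)) = Add(-8, 1681) = 1673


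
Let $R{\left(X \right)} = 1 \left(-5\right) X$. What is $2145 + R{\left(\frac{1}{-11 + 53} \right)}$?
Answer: $\frac{90085}{42} \approx 2144.9$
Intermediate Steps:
$R{\left(X \right)} = - 5 X$
$2145 + R{\left(\frac{1}{-11 + 53} \right)} = 2145 - \frac{5}{-11 + 53} = 2145 - \frac{5}{42} = \frac{90085}{42}$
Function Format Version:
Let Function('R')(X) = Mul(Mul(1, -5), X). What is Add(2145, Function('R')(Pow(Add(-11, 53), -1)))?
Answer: Rational(90085, 42) ≈ 2144.9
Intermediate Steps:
Function('R')(X) = Mul(-5, X)
Add(2145, Function('R')(Pow(Add(-11, 53), -1))) = Add(2145, Mul(-5, Pow(Add(-11, 53), -1))) = Add(2145, Mul(-5, Pow(42, -1))) = Add(2145, Mul(-5, Rational(1, 42))) = Add(2145, Rational(-5, 42)) = Rational(90085, 42)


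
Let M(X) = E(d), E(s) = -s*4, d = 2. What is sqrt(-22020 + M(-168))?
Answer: 2*I*sqrt(5507) ≈ 148.42*I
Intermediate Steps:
E(s) = -4*s
M(X) = -8 (M(X) = -4*2 = -8)
sqrt(-22020 + M(-168)) = sqrt(-22020 - 8) = sqrt(-22028) = 2*I*sqrt(5507)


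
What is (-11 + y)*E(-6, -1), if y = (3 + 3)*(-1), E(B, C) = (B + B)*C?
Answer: -204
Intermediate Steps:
E(B, C) = 2*B*C (E(B, C) = (2*B)*C = 2*B*C)
y = -6 (y = 6*(-1) = -6)
(-11 + y)*E(-6, -1) = (-11 - 6)*(2*(-6)*(-1)) = -17*12 = -204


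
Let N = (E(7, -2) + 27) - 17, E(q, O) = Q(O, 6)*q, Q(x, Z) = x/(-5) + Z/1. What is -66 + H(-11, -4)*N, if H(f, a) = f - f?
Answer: -66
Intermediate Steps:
H(f, a) = 0
Q(x, Z) = Z - x/5 (Q(x, Z) = x*(-1/5) + Z*1 = -x/5 + Z = Z - x/5)
E(q, O) = q*(6 - O/5) (E(q, O) = (6 - O/5)*q = q*(6 - O/5))
N = 274/5 (N = ((1/5)*7*(30 - 1*(-2)) + 27) - 17 = ((1/5)*7*(30 + 2) + 27) - 17 = ((1/5)*7*32 + 27) - 17 = (224/5 + 27) - 17 = 359/5 - 17 = 274/5 ≈ 54.800)
-66 + H(-11, -4)*N = -66 + 0*(274/5) = -66 + 0 = -66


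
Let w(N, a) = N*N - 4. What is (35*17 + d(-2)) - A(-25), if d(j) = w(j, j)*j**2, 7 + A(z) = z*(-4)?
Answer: 502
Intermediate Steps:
w(N, a) = -4 + N**2 (w(N, a) = N**2 - 4 = -4 + N**2)
A(z) = -7 - 4*z (A(z) = -7 + z*(-4) = -7 - 4*z)
d(j) = j**2*(-4 + j**2) (d(j) = (-4 + j**2)*j**2 = j**2*(-4 + j**2))
(35*17 + d(-2)) - A(-25) = (35*17 + (-2)**2*(-4 + (-2)**2)) - (-7 - 4*(-25)) = (595 + 4*(-4 + 4)) - (-7 + 100) = (595 + 4*0) - 1*93 = (595 + 0) - 93 = 595 - 93 = 502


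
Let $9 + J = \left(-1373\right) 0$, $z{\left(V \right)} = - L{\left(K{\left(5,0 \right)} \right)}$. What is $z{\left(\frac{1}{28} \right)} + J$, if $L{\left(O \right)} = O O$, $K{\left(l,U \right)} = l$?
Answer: $-34$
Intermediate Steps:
$L{\left(O \right)} = O^{2}$
$z{\left(V \right)} = -25$ ($z{\left(V \right)} = - 5^{2} = \left(-1\right) 25 = -25$)
$J = -9$ ($J = -9 - 0 = -9 + 0 = -9$)
$z{\left(\frac{1}{28} \right)} + J = -25 - 9 = -34$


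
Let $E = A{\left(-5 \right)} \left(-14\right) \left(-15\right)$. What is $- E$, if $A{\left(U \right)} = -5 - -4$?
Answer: $210$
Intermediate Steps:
$A{\left(U \right)} = -1$ ($A{\left(U \right)} = -5 + 4 = -1$)
$E = -210$ ($E = \left(-1\right) \left(-14\right) \left(-15\right) = 14 \left(-15\right) = -210$)
$- E = \left(-1\right) \left(-210\right) = 210$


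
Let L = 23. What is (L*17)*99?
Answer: 38709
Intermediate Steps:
(L*17)*99 = (23*17)*99 = 391*99 = 38709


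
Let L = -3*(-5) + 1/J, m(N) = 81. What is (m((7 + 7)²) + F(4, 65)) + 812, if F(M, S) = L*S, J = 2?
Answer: 3801/2 ≈ 1900.5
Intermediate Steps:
L = 31/2 (L = -3*(-5) + 1/2 = 15 + ½ = 31/2 ≈ 15.500)
F(M, S) = 31*S/2
(m((7 + 7)²) + F(4, 65)) + 812 = (81 + (31/2)*65) + 812 = (81 + 2015/2) + 812 = 2177/2 + 812 = 3801/2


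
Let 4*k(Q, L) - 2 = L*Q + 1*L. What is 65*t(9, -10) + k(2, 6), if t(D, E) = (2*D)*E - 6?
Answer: -12085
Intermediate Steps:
t(D, E) = -6 + 2*D*E (t(D, E) = 2*D*E - 6 = -6 + 2*D*E)
k(Q, L) = ½ + L/4 + L*Q/4 (k(Q, L) = ½ + (L*Q + 1*L)/4 = ½ + (L*Q + L)/4 = ½ + (L + L*Q)/4 = ½ + (L/4 + L*Q/4) = ½ + L/4 + L*Q/4)
65*t(9, -10) + k(2, 6) = 65*(-6 + 2*9*(-10)) + (½ + (¼)*6 + (¼)*6*2) = 65*(-6 - 180) + (½ + 3/2 + 3) = 65*(-186) + 5 = -12090 + 5 = -12085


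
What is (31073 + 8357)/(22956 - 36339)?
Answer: -39430/13383 ≈ -2.9463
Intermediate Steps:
(31073 + 8357)/(22956 - 36339) = 39430/(-13383) = 39430*(-1/13383) = -39430/13383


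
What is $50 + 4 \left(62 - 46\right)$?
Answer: $114$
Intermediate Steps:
$50 + 4 \left(62 - 46\right) = 50 + 4 \cdot 16 = 50 + 64 = 114$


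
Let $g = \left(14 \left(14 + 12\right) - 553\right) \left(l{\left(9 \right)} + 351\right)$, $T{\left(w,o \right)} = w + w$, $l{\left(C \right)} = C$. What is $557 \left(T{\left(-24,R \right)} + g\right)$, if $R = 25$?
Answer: $-37925016$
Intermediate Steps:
$T{\left(w,o \right)} = 2 w$
$g = -68040$ ($g = \left(14 \left(14 + 12\right) - 553\right) \left(9 + 351\right) = \left(14 \cdot 26 - 553\right) 360 = \left(364 - 553\right) 360 = \left(-189\right) 360 = -68040$)
$557 \left(T{\left(-24,R \right)} + g\right) = 557 \left(2 \left(-24\right) - 68040\right) = 557 \left(-48 - 68040\right) = 557 \left(-68088\right) = -37925016$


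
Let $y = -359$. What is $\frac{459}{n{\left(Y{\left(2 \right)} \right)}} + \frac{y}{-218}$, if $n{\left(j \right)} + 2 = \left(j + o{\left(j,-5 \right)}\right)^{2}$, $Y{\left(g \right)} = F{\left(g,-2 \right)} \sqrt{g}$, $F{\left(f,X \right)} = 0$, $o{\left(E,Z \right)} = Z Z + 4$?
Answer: $\frac{401263}{182902} \approx 2.1939$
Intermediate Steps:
$o{\left(E,Z \right)} = 4 + Z^{2}$ ($o{\left(E,Z \right)} = Z^{2} + 4 = 4 + Z^{2}$)
$Y{\left(g \right)} = 0$ ($Y{\left(g \right)} = 0 \sqrt{g} = 0$)
$n{\left(j \right)} = -2 + \left(29 + j\right)^{2}$ ($n{\left(j \right)} = -2 + \left(j + \left(4 + \left(-5\right)^{2}\right)\right)^{2} = -2 + \left(j + \left(4 + 25\right)\right)^{2} = -2 + \left(j + 29\right)^{2} = -2 + \left(29 + j\right)^{2}$)
$\frac{459}{n{\left(Y{\left(2 \right)} \right)}} + \frac{y}{-218} = \frac{459}{-2 + \left(29 + 0\right)^{2}} - \frac{359}{-218} = \frac{459}{-2 + 29^{2}} - - \frac{359}{218} = \frac{459}{-2 + 841} + \frac{359}{218} = \frac{459}{839} + \frac{359}{218} = \frac{401263}{182902}$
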